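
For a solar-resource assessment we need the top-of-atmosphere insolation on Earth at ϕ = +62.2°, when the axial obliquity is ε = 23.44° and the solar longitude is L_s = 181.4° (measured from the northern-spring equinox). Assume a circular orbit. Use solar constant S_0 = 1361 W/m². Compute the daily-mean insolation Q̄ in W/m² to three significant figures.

Q̄ ≈ 196 W/m²

Solar declination: sin δ = sin ε · sin L_s = sin 23.44° × sin 181.4° = -0.00972, so δ = -0.557°.
cos h₀ = −tan(+62.2°) tan(-0.557°) = 0.0184, h₀ = 1.5524 rad.
Bracket: h₀ sin ϕ sin δ + cos ϕ cos δ sin h₀ = 1.5524×0.88458×-0.00972 + 0.46639×0.99995×0.99983 = -0.013348 + 0.466287 = 0.452939.
Q̄ = (S_0/π) × [bracket] = (1361/π) × 0.452939 = 196.2 W/m².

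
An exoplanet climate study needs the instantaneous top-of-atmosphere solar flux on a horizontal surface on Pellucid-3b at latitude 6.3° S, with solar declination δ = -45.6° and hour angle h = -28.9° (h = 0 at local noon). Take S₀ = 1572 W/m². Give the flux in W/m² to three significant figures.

cos θ_z = sin φ sin δ + cos φ cos δ cos h = 0.078402 + 0.608831 = 0.687233.
Flux = S₀ · cos θ_z = 1572 × 0.687233 = 1080 W/m².

1.08e+03 W/m²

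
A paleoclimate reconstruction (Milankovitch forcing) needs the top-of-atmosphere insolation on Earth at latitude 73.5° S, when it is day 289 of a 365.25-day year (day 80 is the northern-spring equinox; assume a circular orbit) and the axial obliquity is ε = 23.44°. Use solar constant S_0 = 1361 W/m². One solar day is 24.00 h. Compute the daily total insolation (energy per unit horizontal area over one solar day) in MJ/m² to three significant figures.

Solar longitude: L_s = 360° × (289 − 80)/365.25 = 205.996°.
sin δ = sin 23.44° × sin 205.996° = -0.17435, so δ = -10.041°.
cos h₀ = −tan(-73.5°) tan(-10.041°) = -0.5978, h₀ = 2.2115 rad.
Bracket: h₀ sin ϕ sin δ + cos ϕ cos δ sin h₀ = 2.2115×-0.95882×-0.17435 + 0.28402×0.98468×0.80167 = 0.369697 + 0.224202 = 0.593899.
Q̄ = (S_0/π) × [bracket] = (1361/π) × 0.593899 = 257.29 W/m².
Daily total = Q̄ × 24.00 h × 3600 s/h = 257.29 × 24.00 × 3600 / 10⁶ = 22.23 MJ/m².

22.2 MJ/m²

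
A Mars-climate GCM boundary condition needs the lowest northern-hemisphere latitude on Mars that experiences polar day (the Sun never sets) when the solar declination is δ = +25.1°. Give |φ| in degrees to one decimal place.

Polar day requires cos H₀ = −tan φ tan δ ≤ −1, i.e. tan φ tan δ ≥ 1.
The boundary is |tan φ| · |tan δ| = 1, so |φ| = 90° − |δ| = 90° − 25.1° = 64.9° in the northern hemisphere.

|φ| = 64.9°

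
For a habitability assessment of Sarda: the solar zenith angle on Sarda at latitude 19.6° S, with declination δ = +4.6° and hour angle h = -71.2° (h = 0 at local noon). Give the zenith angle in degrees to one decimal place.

θ_z = 74.0°

cos θ_z = sin φ sin δ + cos φ cos δ cos h = -0.026903 + 0.302615 = 0.275712.
θ_z = arccos(0.275712) = 74.0°.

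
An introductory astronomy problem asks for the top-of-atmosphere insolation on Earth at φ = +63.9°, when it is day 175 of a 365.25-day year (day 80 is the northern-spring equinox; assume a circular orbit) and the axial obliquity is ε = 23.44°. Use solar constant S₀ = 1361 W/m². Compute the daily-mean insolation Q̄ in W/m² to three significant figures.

Q̄ ≈ 492 W/m²

Solar longitude: λ_s = 360° × (175 − 80)/365.25 = 93.634°.
sin δ = sin 23.44° × sin 93.634° = 0.39699, so δ = +23.390°.
cos H₀ = −tan(+63.9°) tan(+23.390°) = -0.8829, H₀ = 2.6528 rad.
Bracket: H₀ sin φ sin δ + cos φ cos δ sin H₀ = 2.6528×0.89803×0.39699 + 0.43994×0.91782×0.46955 = 0.945747 + 0.189598 = 1.135345.
Q̄ = (S₀/π) × [bracket] = (1361/π) × 1.135345 = 491.9 W/m².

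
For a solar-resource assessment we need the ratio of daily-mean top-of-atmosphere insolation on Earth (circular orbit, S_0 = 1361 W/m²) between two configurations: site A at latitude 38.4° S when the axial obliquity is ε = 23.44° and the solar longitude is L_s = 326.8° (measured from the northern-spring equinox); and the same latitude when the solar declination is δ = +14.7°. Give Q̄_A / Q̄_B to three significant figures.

— Configuration A (ϕ=-38.4°):
Solar declination: sin δ = sin ε · sin L_s = sin 23.44° × sin 326.8° = -0.21781, so δ = -12.581°.
cos h₀ = −tan(-38.4°) tan(-12.581°) = -0.1769, h₀ = 1.7486 rad.
Bracket: h₀ sin ϕ sin δ + cos ϕ cos δ sin h₀ = 1.7486×-0.62115×-0.21781 + 0.78369×0.97599×0.98423 = 0.236573 + 0.752812 = 0.989385.
Q̄ = (S_0/π) × [bracket] = (1361/π) × 0.989385 = 428.62 W/m².
— Configuration B (ϕ=-38.4°):
cos h₀ = −tan(-38.4°) tan(+14.700°) = 0.2079, h₀ = 1.3613 rad.
Bracket: h₀ sin ϕ sin δ + cos ϕ cos δ sin h₀ = 1.3613×-0.62115×0.25376 + 0.78369×0.96727×0.97814 = -0.214572 + 0.741469 = 0.526897.
Q̄ = (S_0/π) × [bracket] = (1361/π) × 0.526897 = 228.26 W/m².
Ratio Q̄_A / Q̄_B = 428.62 / 228.26 = 1.878.

Q̄_A / Q̄_B ≈ 1.88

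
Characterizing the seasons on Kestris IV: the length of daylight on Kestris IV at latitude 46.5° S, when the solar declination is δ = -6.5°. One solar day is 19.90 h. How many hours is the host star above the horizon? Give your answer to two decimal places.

10.71 h

cos H₀ = −tan φ · tan δ = −tan(-46.5°) × tan(-6.500°) = -0.1201, so H₀ = 1.6911 rad = 96.90°.
Daylight = 2H₀/(2π) × 19.90 h = (1.6911/π) × 19.90 = 10.71 h.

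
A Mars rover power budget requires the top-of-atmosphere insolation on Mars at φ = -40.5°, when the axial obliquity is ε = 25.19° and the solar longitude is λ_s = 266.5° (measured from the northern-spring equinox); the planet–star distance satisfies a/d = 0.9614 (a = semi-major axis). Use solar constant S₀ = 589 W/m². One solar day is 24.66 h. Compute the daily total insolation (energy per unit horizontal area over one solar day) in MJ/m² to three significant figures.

18.1 MJ/m²

Solar declination: sin δ = sin ε · sin λ_s = sin 25.19° × sin 266.5° = -0.42483, so δ = -25.140°.
cos H₀ = −tan(-40.5°) tan(-25.140°) = -0.4008, H₀ = 1.9832 rad.
Bracket: H₀ sin φ sin δ + cos φ cos δ sin H₀ = 1.9832×-0.64945×-0.42483 + 0.76041×0.90527×0.91616 = 0.547176 + 0.630663 = 1.177839.
Inverse-square distance factor (a/d)² = 0.9614² = 0.924290.
Q̄ = (S₀/π) × 0.924290 × [bracket] = (589/π) × 0.924290 × 1.177839 = 204.11 W/m².
Daily total = Q̄ × 24.66 h × 3600 s/h = 204.11 × 24.66 × 3600 / 10⁶ = 18.12 MJ/m².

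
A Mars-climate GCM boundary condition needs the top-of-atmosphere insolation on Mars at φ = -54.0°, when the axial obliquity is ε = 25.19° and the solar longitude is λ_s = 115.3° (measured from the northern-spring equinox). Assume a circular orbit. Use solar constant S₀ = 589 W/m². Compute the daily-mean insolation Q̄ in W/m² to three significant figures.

Q̄ ≈ 27.3 W/m²

Solar declination: sin δ = sin ε · sin λ_s = sin 25.19° × sin 115.3° = 0.38480, so δ = +22.631°.
cos H₀ = −tan(-54.0°) tan(+22.631°) = 0.5738, H₀ = 0.9596 rad.
Bracket: H₀ sin φ sin δ + cos φ cos δ sin H₀ = 0.9596×-0.80902×0.38480 + 0.58779×0.92300×0.81899 = -0.298734 + 0.444327 = 0.145593.
Q̄ = (S₀/π) × [bracket] = (589/π) × 0.145593 = 27.30 W/m².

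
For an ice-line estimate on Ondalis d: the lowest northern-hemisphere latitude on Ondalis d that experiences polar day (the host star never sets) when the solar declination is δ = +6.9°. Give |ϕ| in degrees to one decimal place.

|ϕ| = 83.1°

Polar day requires cos h₀ = −tan ϕ tan δ ≤ −1, i.e. tan ϕ tan δ ≥ 1.
The boundary is |tan ϕ| · |tan δ| = 1, so |ϕ| = 90° − |δ| = 90° − 6.9° = 83.1° in the northern hemisphere.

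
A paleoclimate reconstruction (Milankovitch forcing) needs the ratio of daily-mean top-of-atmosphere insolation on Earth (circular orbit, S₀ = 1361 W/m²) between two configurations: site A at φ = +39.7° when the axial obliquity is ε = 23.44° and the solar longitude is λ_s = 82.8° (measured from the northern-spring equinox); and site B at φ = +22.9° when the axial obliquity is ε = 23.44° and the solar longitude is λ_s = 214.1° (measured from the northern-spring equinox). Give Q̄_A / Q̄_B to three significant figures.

— Configuration A (φ=+39.7°):
Solar declination: sin δ = sin ε · sin λ_s = sin 23.44° × sin 82.8° = 0.39465, so δ = +23.244°.
cos H₀ = −tan(+39.7°) tan(+23.244°) = -0.3566, H₀ = 1.9354 rad.
Bracket: H₀ sin φ sin δ + cos φ cos δ sin H₀ = 1.9354×0.63877×0.39465 + 0.76940×0.91883×0.93426 = 0.487896 + 0.660473 = 1.148369.
Q̄ = (S₀/π) × [bracket] = (1361/π) × 1.148369 = 497.50 W/m².
— Configuration B (φ=+22.9°):
Solar declination: sin δ = sin ε · sin λ_s = sin 23.44° × sin 214.1° = -0.22302, so δ = -12.886°.
cos H₀ = −tan(+22.9°) tan(-12.886°) = 0.0966, H₀ = 1.4740 rad.
Bracket: H₀ sin φ sin δ + cos φ cos δ sin H₀ = 1.4740×0.38912×-0.22302 + 0.92119×0.97481×0.99532 = -0.127916 + 0.893783 = 0.765867.
Q̄ = (S₀/π) × [bracket] = (1361/π) × 0.765867 = 331.79 W/m².
Ratio Q̄_A / Q̄_B = 497.50 / 331.79 = 1.499.

Q̄_A / Q̄_B ≈ 1.50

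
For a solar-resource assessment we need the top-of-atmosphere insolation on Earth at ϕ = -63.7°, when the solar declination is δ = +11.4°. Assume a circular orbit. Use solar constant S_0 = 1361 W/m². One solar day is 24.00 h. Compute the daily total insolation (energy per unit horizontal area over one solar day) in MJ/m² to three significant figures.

cos h₀ = −tan(-63.7°) tan(+11.400°) = 0.4080, h₀ = 1.1506 rad.
Bracket: h₀ sin ϕ sin δ + cos ϕ cos δ sin h₀ = 1.1506×-0.89649×0.19766 + 0.44307×0.98027×0.91299 = -0.203887 + 0.396537 = 0.192650.
Q̄ = (S_0/π) × [bracket] = (1361/π) × 0.192650 = 83.460 W/m².
Daily total = Q̄ × 24.00 h × 3600 s/h = 83.460 × 24.00 × 3600 / 10⁶ = 7.211 MJ/m².

7.21 MJ/m²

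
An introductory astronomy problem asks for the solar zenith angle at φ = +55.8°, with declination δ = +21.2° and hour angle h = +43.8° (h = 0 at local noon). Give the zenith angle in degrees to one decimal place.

cos θ_z = sin φ sin δ + cos φ cos δ cos h = 0.299093 + 0.378234 = 0.677327.
θ_z = arccos(0.677327) = 47.4°.

θ_z = 47.4°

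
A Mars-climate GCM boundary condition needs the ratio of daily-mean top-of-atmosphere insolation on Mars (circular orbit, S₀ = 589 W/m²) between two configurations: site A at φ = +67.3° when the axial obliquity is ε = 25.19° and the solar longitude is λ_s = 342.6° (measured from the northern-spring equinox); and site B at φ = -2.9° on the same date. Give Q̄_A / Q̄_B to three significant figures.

Q̄_A / Q̄_B ≈ 0.216

— Configuration A (φ=+67.3°):
Solar declination: sin δ = sin ε · sin λ_s = sin 25.19° × sin 342.6° = -0.12728, so δ = -7.312°.
cos H₀ = −tan(+67.3°) tan(-7.312°) = 0.3068, H₀ = 1.2590 rad.
Bracket: H₀ sin φ sin δ + cos φ cos δ sin H₀ = 1.2590×0.92254×-0.12728 + 0.38591×0.99187×0.95179 = -0.147833 + 0.364319 = 0.216486.
Q̄ = (S₀/π) × [bracket] = (589/π) × 0.216486 = 40.588 W/m².
— Configuration B (φ=-2.9°):
cos H₀ = −tan(-2.9°) tan(-7.312°) = -0.0065, H₀ = 1.5773 rad.
Bracket: H₀ sin φ sin δ + cos φ cos δ sin H₀ = 1.5773×-0.05059×-0.12728 + 0.99872×0.99187×0.99998 = 0.010156 + 0.990581 = 1.000737.
Q̄ = (S₀/π) × [bracket] = (589/π) × 1.000737 = 187.62 W/m².
Ratio Q̄_A / Q̄_B = 40.588 / 187.62 = 0.2163.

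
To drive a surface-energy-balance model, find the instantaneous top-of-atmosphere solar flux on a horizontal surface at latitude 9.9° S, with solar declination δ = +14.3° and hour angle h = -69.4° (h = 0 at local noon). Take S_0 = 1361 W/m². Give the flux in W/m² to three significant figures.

399 W/m²

cos θ_z = sin ϕ sin δ + cos ϕ cos δ cos h = -0.042466 + 0.335863 = 0.293397.
Flux = S_0 · cos θ_z = 1361 × 0.293397 = 399.3 W/m².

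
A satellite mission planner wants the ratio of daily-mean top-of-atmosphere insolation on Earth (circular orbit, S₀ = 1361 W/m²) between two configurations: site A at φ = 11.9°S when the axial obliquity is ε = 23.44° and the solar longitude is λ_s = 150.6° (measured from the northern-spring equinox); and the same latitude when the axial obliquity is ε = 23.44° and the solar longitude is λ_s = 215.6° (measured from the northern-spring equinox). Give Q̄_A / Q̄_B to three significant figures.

Q̄_A / Q̄_B ≈ 0.873

— Configuration A (φ=-11.9°):
Solar declination: sin δ = sin ε · sin λ_s = sin 23.44° × sin 150.6° = 0.19528, so δ = +11.261°.
cos H₀ = −tan(-11.9°) tan(+11.261°) = 0.0420, H₀ = 1.5288 rad.
Bracket: H₀ sin φ sin δ + cos φ cos δ sin H₀ = 1.5288×-0.20620×0.19528 + 0.97851×0.98075×0.99912 = -0.061560 + 0.958829 = 0.897269.
Q̄ = (S₀/π) × [bracket] = (1361/π) × 0.897269 = 388.71 W/m².
— Configuration B (φ=-11.9°):
Solar declination: sin δ = sin ε · sin λ_s = sin 23.44° × sin 215.6° = -0.23156, so δ = -13.389°.
cos H₀ = −tan(-11.9°) tan(-13.389°) = -0.0502, H₀ = 1.6210 rad.
Bracket: H₀ sin φ sin δ + cos φ cos δ sin H₀ = 1.6210×-0.20620×-0.23156 + 0.97851×0.97282×0.99874 = 0.077399 + 0.950715 = 1.028114.
Q̄ = (S₀/π) × [bracket] = (1361/π) × 1.028114 = 445.40 W/m².
Ratio Q̄_A / Q̄_B = 388.71 / 445.40 = 0.8727.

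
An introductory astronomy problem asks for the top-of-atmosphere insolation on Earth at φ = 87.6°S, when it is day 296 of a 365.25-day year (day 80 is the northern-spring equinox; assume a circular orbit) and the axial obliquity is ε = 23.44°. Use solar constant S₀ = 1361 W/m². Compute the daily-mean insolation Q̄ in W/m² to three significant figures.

Q̄ ≈ 294 W/m²

Solar longitude: λ_s = 360° × (296 − 80)/365.25 = 212.895°.
sin δ = sin 23.44° × sin 212.895° = -0.21604, so δ = -12.477°.
cos H₀ = −tan(-87.6°) tan(-12.477°) = -5.2793 ≤ −1 ⇒ polar day, H₀ = π.
Bracket: H₀ sin φ sin δ + cos φ cos δ sin H₀ = 3.1416×-0.99912×-0.21604 + 0.04188×0.97638×0.00000 = 0.678114 + 0.000000 = 0.678114.
Q̄ = (S₀/π) × [bracket] = (1361/π) × 0.678114 = 293.8 W/m².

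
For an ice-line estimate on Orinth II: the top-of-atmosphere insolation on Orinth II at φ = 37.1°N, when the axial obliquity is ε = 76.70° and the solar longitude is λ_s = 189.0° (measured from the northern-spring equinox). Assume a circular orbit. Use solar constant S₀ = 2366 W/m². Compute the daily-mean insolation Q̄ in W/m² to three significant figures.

Solar declination: sin δ = sin ε · sin λ_s = sin 76.70° × sin 189.0° = -0.15224, so δ = -8.757°.
cos H₀ = −tan(+37.1°) tan(-8.757°) = 0.1165, H₀ = 1.4540 rad.
Bracket: H₀ sin φ sin δ + cos φ cos δ sin H₀ = 1.4540×0.60321×-0.15224 + 0.79758×0.98834×0.99319 = -0.133525 + 0.782912 = 0.649387.
Q̄ = (S₀/π) × [bracket] = (2366/π) × 0.649387 = 489.1 W/m².

Q̄ ≈ 489 W/m²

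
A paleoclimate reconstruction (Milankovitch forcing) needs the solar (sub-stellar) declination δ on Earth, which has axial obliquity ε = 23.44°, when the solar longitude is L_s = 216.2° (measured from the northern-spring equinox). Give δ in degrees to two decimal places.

δ = -13.59°

sin δ = sin ε · sin L_s = sin 23.44° × sin 216.2° = -0.234936.
δ = arcsin(-0.234936) = -13.59°.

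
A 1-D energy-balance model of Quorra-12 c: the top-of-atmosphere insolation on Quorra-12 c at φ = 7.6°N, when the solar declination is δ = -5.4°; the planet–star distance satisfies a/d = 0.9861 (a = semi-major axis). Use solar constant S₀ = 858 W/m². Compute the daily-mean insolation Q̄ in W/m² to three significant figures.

Q̄ ≈ 257 W/m²

cos H₀ = −tan(+7.6°) tan(-5.400°) = 0.0126, H₀ = 1.5582 rad.
Bracket: H₀ sin φ sin δ + cos φ cos δ sin H₀ = 1.5582×0.13226×-0.09411 + 0.99122×0.99556×0.99992 = -0.019395 + 0.986740 = 0.967345.
Inverse-square distance factor (a/d)² = 0.9861² = 0.972393.
Q̄ = (S₀/π) × 0.972393 × [bracket] = (858/π) × 0.972393 × 0.967345 = 256.9 W/m².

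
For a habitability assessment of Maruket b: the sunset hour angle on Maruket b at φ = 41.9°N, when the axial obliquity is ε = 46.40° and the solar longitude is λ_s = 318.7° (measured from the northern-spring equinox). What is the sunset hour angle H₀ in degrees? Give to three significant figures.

H₀ = 60.8°

Solar declination: sin δ = sin ε · sin λ_s = sin 46.40° × sin 318.7° = -0.47795, so δ = -28.552°.
cos H₀ = −tan φ · tan δ = −tan(+41.9°) × tan(-28.552°) = 0.4882, so H₀ = 1.0607 rad = 60.78°.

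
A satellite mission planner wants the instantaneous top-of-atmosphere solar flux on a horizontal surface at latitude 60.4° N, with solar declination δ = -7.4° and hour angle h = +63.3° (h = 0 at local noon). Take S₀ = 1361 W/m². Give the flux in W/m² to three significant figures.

147 W/m²

cos θ_z = sin φ sin δ + cos φ cos δ cos h = -0.111987 + 0.220089 = 0.108102.
Flux = S₀ · cos θ_z = 1361 × 0.108102 = 147.1 W/m².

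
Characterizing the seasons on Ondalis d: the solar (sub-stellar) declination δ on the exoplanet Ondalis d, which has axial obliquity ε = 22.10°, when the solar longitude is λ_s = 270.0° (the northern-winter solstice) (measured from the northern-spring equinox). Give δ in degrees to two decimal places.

sin δ = sin ε · sin λ_s = sin 22.10° × sin 270.0° = -0.376224.
δ = arcsin(-0.376224) = -22.10°.

δ = -22.10°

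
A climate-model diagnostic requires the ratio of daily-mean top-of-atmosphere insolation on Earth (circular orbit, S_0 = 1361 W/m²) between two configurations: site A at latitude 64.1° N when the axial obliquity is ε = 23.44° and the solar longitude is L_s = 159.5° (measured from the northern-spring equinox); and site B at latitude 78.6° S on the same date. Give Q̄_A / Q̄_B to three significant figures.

— Configuration A (ϕ=+64.1°):
Solar declination: sin δ = sin ε · sin L_s = sin 23.44° × sin 159.5° = 0.13931, so δ = +8.008°.
cos h₀ = −tan(+64.1°) tan(+8.008°) = -0.2897, h₀ = 1.8647 rad.
Bracket: h₀ sin ϕ sin δ + cos ϕ cos δ sin h₀ = 1.8647×0.89956×0.13931 + 0.43680×0.99025×0.95711 = 0.233680 + 0.413990 = 0.647670.
Q̄ = (S_0/π) × [bracket] = (1361/π) × 0.647670 = 280.58 W/m².
— Configuration B (ϕ=-78.6°):
cos h₀ = −tan(-78.6°) tan(+8.008°) = 0.6977, h₀ = 0.7986 rad.
Bracket: h₀ sin ϕ sin δ + cos ϕ cos δ sin h₀ = 0.7986×-0.98027×0.13931 + 0.19766×0.99025×0.71639 = -0.109058 + 0.140221 = 0.031163.
Q̄ = (S_0/π) × [bracket] = (1361/π) × 0.031163 = 13.500 W/m².
Ratio Q̄_A / Q̄_B = 280.58 / 13.500 = 20.78.

Q̄_A / Q̄_B ≈ 20.8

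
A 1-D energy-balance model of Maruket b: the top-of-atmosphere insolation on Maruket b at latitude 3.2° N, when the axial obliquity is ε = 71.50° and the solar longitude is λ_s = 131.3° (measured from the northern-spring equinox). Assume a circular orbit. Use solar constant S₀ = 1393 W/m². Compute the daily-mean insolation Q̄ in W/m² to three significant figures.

Solar declination: sin δ = sin ε · sin λ_s = sin 71.50° × sin 131.3° = 0.71244, so δ = +45.434°.
cos H₀ = −tan(+3.2°) tan(+45.434°) = -0.0568, H₀ = 1.6276 rad.
Bracket: H₀ sin φ sin δ + cos φ cos δ sin H₀ = 1.6276×0.05582×0.71244 + 0.99844×0.70173×0.99839 = 0.064727 + 0.699507 = 0.764234.
Q̄ = (S₀/π) × [bracket] = (1393/π) × 0.764234 = 338.9 W/m².

Q̄ ≈ 339 W/m²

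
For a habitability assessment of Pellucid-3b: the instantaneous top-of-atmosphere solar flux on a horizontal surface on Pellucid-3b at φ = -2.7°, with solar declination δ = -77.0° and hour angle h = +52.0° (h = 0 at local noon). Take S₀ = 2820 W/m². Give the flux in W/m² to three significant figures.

520 W/m²

cos θ_z = sin φ sin δ + cos φ cos δ cos h = 0.045899 + 0.138340 = 0.184239.
Flux = S₀ · cos θ_z = 2820 × 0.184239 = 519.6 W/m².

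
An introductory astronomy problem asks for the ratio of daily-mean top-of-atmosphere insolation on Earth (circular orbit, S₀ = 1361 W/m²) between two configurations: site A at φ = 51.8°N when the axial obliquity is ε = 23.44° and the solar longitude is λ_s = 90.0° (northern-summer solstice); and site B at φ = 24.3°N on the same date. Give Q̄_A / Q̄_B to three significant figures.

— Configuration A (φ=+51.8°):
Solar declination: sin δ = sin ε · sin λ_s = sin 23.44° × sin 90.0° = 0.39779, so δ = +23.440°.
cos H₀ = −tan(+51.8°) tan(+23.440°) = -0.5510, H₀ = 2.1543 rad.
Bracket: H₀ sin φ sin δ + cos φ cos δ sin H₀ = 2.1543×0.78586×0.39779 + 0.61841×0.91748×0.83453 = 0.673450 + 0.473495 = 1.146945.
Q̄ = (S₀/π) × [bracket] = (1361/π) × 1.146945 = 496.88 W/m².
— Configuration B (φ=+24.3°):
cos H₀ = −tan(+24.3°) tan(+23.440°) = -0.1958, H₀ = 1.7678 rad.
Bracket: H₀ sin φ sin δ + cos φ cos δ sin H₀ = 1.7678×0.41151×0.39779 + 0.91140×0.91748×0.98065 = 0.289379 + 0.820011 = 1.109390.
Q̄ = (S₀/π) × [bracket] = (1361/π) × 1.109390 = 480.61 W/m².
Ratio Q̄_A / Q̄_B = 496.88 / 480.61 = 1.034.

Q̄_A / Q̄_B ≈ 1.03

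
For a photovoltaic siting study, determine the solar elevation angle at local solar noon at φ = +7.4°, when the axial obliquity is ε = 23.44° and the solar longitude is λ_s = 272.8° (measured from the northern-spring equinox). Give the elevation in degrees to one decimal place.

59.2°

Solar declination: sin δ = sin ε · sin λ_s = sin 23.44° × sin 272.8° = -0.39731, so δ = -23.410°.
At local noon the hour angle is zero, so the zenith angle equals |φ − δ| = |+7.4° − (-23.410°)| = 30.810°.
Elevation = 90° − 30.810° = 59.2°.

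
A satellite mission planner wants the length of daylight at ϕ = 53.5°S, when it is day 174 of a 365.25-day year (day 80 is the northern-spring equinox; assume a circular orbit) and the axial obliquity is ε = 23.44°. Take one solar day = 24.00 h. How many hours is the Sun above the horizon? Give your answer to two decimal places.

7.22 h

Solar longitude: L_s = 360° × (174 − 80)/365.25 = 92.649°.
sin δ = sin 23.44° × sin 92.649° = 0.39736, so δ = +23.413°.
cos h₀ = −tan ϕ · tan δ = −tan(-53.5°) × tan(+23.413°) = 0.5852, so h₀ = 0.9457 rad = 54.18°.
Daylight = 2h₀/(2π) × 24.00 h = (0.9457/π) × 24.00 = 7.22 h.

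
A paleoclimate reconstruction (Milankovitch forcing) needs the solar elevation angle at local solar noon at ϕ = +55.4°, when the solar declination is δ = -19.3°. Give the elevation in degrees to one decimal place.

At local noon the hour angle is zero, so the zenith angle equals |ϕ − δ| = |+55.4° − (-19.300°)| = 74.700°.
Elevation = 90° − 74.700° = 15.3°.

15.3°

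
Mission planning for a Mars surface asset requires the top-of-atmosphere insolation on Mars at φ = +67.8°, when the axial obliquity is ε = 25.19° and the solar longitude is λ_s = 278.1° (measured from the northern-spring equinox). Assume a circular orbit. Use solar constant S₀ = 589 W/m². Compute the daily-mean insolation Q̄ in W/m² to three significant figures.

Q̄ ≈ 0.00 W/m²

Solar declination: sin δ = sin ε · sin λ_s = sin 25.19° × sin 278.1° = -0.42138, so δ = -24.921°.
cos H₀ = −tan(+67.8°) tan(-24.921°) = 1.1386 ≥ 1 ⇒ polar night, H₀ = 0 and Q̄ = 0.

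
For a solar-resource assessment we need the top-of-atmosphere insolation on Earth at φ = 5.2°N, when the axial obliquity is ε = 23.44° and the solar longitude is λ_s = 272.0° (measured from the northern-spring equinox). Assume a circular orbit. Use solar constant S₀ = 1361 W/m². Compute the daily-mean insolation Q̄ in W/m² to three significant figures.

Q̄ ≈ 372 W/m²

Solar declination: sin δ = sin ε · sin λ_s = sin 23.44° × sin 272.0° = -0.39755, so δ = -23.425°.
cos H₀ = −tan(+5.2°) tan(-23.425°) = 0.0394, H₀ = 1.5314 rad.
Bracket: H₀ sin φ sin δ + cos φ cos δ sin H₀ = 1.5314×0.09063×-0.39755 + 0.99588×0.91758×0.99922 = -0.055176 + 0.913087 = 0.857911.
Q̄ = (S₀/π) × [bracket] = (1361/π) × 0.857911 = 371.7 W/m².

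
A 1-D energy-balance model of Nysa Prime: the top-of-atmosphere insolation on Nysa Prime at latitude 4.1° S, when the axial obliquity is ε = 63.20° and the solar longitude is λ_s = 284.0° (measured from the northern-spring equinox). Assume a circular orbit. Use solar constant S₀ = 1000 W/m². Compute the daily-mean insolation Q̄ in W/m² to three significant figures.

Solar declination: sin δ = sin ε · sin λ_s = sin 63.20° × sin 284.0° = -0.86607, so δ = -60.005°.
cos H₀ = −tan(-4.1°) tan(-60.005°) = -0.1242, H₀ = 1.6953 rad.
Bracket: H₀ sin φ sin δ + cos φ cos δ sin H₀ = 1.6953×-0.07150×-0.86607 + 0.99744×0.49992×0.99226 = 0.104980 + 0.494781 = 0.599761.
Q̄ = (S₀/π) × [bracket] = (1000/π) × 0.599761 = 190.9 W/m².

Q̄ ≈ 191 W/m²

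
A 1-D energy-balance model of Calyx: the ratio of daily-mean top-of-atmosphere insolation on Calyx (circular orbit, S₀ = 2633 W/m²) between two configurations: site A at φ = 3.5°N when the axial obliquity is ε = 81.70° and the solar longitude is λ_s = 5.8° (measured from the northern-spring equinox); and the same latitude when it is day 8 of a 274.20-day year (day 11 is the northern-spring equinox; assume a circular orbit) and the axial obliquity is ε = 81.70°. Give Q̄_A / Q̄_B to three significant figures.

— Configuration A (φ=+3.5°):
Solar declination: sin δ = sin ε · sin λ_s = sin 81.70° × sin 5.8° = 0.10000, so δ = +5.739°.
cos H₀ = −tan(+3.5°) tan(+5.739°) = -0.0061, H₀ = 1.5769 rad.
Bracket: H₀ sin φ sin δ + cos φ cos δ sin H₀ = 1.5769×0.06105×0.10000 + 0.99813×0.99499×0.99998 = 0.009627 + 0.993110 = 1.002737.
Q̄ = (S₀/π) × [bracket] = (2633/π) × 1.002737 = 840.40 W/m².
— Configuration B (φ=+3.5°):
Solar longitude: λ_s = 360° × (8 − 11)/274.20 = -3.939°, i.e. -3.939° + 360° = 356.061°.
sin δ = sin 81.70° × sin 356.061° = -0.06797, so δ = -3.897°.
cos H₀ = −tan(+3.5°) tan(-3.897°) = 0.0042, H₀ = 1.5666 rad.
Bracket: H₀ sin φ sin δ + cos φ cos δ sin H₀ = 1.5666×0.06105×-0.06797 + 0.99813×0.99769×0.99999 = -0.006501 + 0.995814 = 0.989313.
Q̄ = (S₀/π) × [bracket] = (2633/π) × 0.989313 = 829.15 W/m².
Ratio Q̄_A / Q̄_B = 840.40 / 829.15 = 1.014.

Q̄_A / Q̄_B ≈ 1.01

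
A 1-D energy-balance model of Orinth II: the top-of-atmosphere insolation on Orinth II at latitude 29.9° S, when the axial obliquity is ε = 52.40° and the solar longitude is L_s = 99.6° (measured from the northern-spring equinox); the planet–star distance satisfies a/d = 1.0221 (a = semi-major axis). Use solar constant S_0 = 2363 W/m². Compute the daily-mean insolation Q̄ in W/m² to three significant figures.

Q̄ ≈ 60.4 W/m²

Solar declination: sin δ = sin ε · sin L_s = sin 52.40° × sin 99.6° = 0.78119, so δ = +51.370°.
cos h₀ = −tan(-29.9°) tan(+51.370°) = 0.7196, h₀ = 0.7676 rad.
Bracket: h₀ sin ϕ sin δ + cos ϕ cos δ sin h₀ = 0.7676×-0.49849×0.78119 + 0.86690×0.62429×0.69444 = -0.298915 + 0.375829 = 0.076914.
Inverse-square distance factor (a/d)² = 1.0221² = 1.044688.
Q̄ = (S_0/π) × 1.044688 × [bracket] = (2363/π) × 1.044688 × 0.076914 = 60.44 W/m².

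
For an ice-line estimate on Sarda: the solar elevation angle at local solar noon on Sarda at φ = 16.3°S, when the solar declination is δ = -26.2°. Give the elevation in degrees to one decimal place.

80.1°

At local noon the hour angle is zero, so the zenith angle equals |φ − δ| = |-16.3° − (-26.200°)| = 9.900°.
Elevation = 90° − 9.900° = 80.1°.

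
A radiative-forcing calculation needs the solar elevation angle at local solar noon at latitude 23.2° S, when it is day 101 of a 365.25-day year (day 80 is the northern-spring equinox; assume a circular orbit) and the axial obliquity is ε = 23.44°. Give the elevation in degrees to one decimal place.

58.7°

Solar longitude: λ_s = 360° × (101 − 80)/365.25 = 20.698°.
sin δ = sin 23.44° × sin 20.698° = 0.14060, so δ = +8.082°.
At local noon the hour angle is zero, so the zenith angle equals |φ − δ| = |-23.2° − (+8.082°)| = 31.282°.
Elevation = 90° − 31.282° = 58.7°.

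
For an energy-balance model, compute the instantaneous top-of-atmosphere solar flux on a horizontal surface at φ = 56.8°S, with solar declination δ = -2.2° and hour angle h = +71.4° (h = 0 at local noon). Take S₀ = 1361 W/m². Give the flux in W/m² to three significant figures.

cos θ_z = sin φ sin δ + cos φ cos δ cos h = 0.032122 + 0.174522 = 0.206644.
Flux = S₀ · cos θ_z = 1361 × 0.206644 = 281.2 W/m².

281 W/m²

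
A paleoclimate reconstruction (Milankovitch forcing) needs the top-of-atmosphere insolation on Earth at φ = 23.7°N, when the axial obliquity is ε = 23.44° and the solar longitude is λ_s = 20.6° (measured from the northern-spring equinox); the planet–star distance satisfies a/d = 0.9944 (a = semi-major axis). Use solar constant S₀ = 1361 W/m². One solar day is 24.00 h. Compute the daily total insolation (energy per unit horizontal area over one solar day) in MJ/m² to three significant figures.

36.9 MJ/m²

Solar declination: sin δ = sin ε · sin λ_s = sin 23.44° × sin 20.6° = 0.13996, so δ = +8.045°.
cos H₀ = −tan(+23.7°) tan(+8.045°) = -0.0620, H₀ = 1.6329 rad.
Bracket: H₀ sin φ sin δ + cos φ cos δ sin H₀ = 1.6329×0.40195×0.13996 + 0.91566×0.99016×0.99807 = 0.091862 + 0.904900 = 0.996762.
Inverse-square distance factor (a/d)² = 0.9944² = 0.988831.
Q̄ = (S₀/π) × 0.988831 × [bracket] = (1361/π) × 0.988831 × 0.996762 = 426.99 W/m².
Daily total = Q̄ × 24.00 h × 3600 s/h = 426.99 × 24.00 × 3600 / 10⁶ = 36.89 MJ/m².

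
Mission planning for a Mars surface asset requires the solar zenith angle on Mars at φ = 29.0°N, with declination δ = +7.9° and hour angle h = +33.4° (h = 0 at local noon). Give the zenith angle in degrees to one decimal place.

θ_z = 37.8°

cos θ_z = sin φ sin δ + cos φ cos δ cos h = 0.066634 + 0.723245 = 0.789879.
θ_z = arccos(0.789879) = 37.8°.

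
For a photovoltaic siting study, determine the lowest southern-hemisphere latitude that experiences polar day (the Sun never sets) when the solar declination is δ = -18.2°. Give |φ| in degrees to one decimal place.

|φ| = 71.8°

Polar day requires cos H₀ = −tan φ tan δ ≤ −1, i.e. tan φ tan δ ≥ 1.
The boundary is |tan φ| · |tan δ| = 1, so |φ| = 90° − |δ| = 90° − 18.2° = 71.8° in the southern hemisphere.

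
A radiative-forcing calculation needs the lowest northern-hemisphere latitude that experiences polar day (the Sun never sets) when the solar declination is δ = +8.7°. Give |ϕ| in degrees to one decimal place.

|ϕ| = 81.3°

Polar day requires cos h₀ = −tan ϕ tan δ ≤ −1, i.e. tan ϕ tan δ ≥ 1.
The boundary is |tan ϕ| · |tan δ| = 1, so |ϕ| = 90° − |δ| = 90° − 8.7° = 81.3° in the northern hemisphere.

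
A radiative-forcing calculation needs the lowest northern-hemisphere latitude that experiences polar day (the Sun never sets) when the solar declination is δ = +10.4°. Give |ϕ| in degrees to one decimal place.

|ϕ| = 79.6°

Polar day requires cos h₀ = −tan ϕ tan δ ≤ −1, i.e. tan ϕ tan δ ≥ 1.
The boundary is |tan ϕ| · |tan δ| = 1, so |ϕ| = 90° − |δ| = 90° − 10.4° = 79.6° in the northern hemisphere.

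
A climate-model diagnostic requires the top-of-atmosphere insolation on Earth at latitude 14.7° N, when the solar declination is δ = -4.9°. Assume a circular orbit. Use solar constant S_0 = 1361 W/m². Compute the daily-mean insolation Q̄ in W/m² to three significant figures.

Q̄ ≈ 403 W/m²

cos h₀ = −tan(+14.7°) tan(-4.900°) = 0.0225, h₀ = 1.5483 rad.
Bracket: h₀ sin ϕ sin δ + cos ϕ cos δ sin h₀ = 1.5483×0.25376×-0.08542 + 0.96727×0.99635×0.99975 = -0.033561 + 0.963499 = 0.929938.
Q̄ = (S_0/π) × [bracket] = (1361/π) × 0.929938 = 402.9 W/m².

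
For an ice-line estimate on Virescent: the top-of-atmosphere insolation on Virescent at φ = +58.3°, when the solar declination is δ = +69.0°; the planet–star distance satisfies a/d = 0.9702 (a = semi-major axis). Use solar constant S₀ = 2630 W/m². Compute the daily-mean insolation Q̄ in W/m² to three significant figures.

Q̄ ≈ 1.97e+03 W/m²

cos H₀ = −tan(+58.3°) tan(+69.000°) = -4.2180 ≤ −1 ⇒ polar day, H₀ = π.
Bracket: H₀ sin φ sin δ + cos φ cos δ sin H₀ = 3.1416×0.85081×0.93358 + 0.52547×0.35837×0.00000 = 2.495370 + 0.000000 = 2.495370.
Inverse-square distance factor (a/d)² = 0.9702² = 0.941288.
Q̄ = (S₀/π) × 0.941288 × [bracket] = (2630/π) × 0.941288 × 2.495370 = 1966 W/m².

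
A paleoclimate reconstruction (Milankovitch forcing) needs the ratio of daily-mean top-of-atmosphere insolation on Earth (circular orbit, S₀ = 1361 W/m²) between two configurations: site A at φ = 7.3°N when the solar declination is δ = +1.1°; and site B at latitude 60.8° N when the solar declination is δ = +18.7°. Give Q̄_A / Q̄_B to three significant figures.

— Configuration A (φ=+7.3°):
cos H₀ = −tan(+7.3°) tan(+1.100°) = -0.0025, H₀ = 1.5733 rad.
Bracket: H₀ sin φ sin δ + cos φ cos δ sin H₀ = 1.5733×0.12706×0.01920 + 0.99189×0.99982×1.00000 = 0.003838 + 0.991711 = 0.995549.
Q̄ = (S₀/π) × [bracket] = (1361/π) × 0.995549 = 431.29 W/m².
— Configuration B (φ=+60.8°):
cos H₀ = −tan(+60.8°) tan(+18.700°) = -0.6056, H₀ = 2.2214 rad.
Bracket: H₀ sin φ sin δ + cos φ cos δ sin H₀ = 2.2214×0.87292×0.32061 + 0.48786×0.94721×0.79574 = 0.621696 + 0.367716 = 0.989412.
Q̄ = (S₀/π) × [bracket] = (1361/π) × 0.989412 = 428.63 W/m².
Ratio Q̄_A / Q̄_B = 431.29 / 428.63 = 1.006.

Q̄_A / Q̄_B ≈ 1.01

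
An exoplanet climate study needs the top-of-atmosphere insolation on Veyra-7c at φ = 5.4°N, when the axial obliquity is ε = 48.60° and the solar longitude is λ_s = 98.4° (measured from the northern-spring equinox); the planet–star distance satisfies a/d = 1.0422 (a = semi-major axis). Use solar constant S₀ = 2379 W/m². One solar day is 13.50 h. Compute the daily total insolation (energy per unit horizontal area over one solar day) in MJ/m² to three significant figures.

31.2 MJ/m²

Solar declination: sin δ = sin ε · sin λ_s = sin 48.60° × sin 98.4° = 0.74206, so δ = +47.908°.
cos H₀ = −tan(+5.4°) tan(+47.908°) = -0.1046, H₀ = 1.6756 rad.
Bracket: H₀ sin φ sin δ + cos φ cos δ sin H₀ = 1.6756×0.09411×0.74206 + 0.99556×0.67033×0.99451 = 0.117016 + 0.663690 = 0.780706.
Inverse-square distance factor (a/d)² = 1.0422² = 1.086181.
Q̄ = (S₀/π) × 1.086181 × [bracket] = (2379/π) × 1.086181 × 0.780706 = 642.15 W/m².
Daily total = Q̄ × 13.50 h × 3600 s/h = 642.15 × 13.50 × 3600 / 10⁶ = 31.21 MJ/m².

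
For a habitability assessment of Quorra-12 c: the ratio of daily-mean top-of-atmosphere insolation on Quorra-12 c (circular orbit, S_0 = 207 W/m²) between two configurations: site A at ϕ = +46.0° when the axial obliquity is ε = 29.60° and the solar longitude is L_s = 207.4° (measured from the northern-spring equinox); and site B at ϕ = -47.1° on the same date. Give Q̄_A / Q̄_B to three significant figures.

Q̄_A / Q̄_B ≈ 0.465

— Configuration A (ϕ=+46.0°):
Solar declination: sin δ = sin ε · sin L_s = sin 29.60° × sin 207.4° = -0.22731, so δ = -13.139°.
cos h₀ = −tan(+46.0°) tan(-13.139°) = 0.2417, h₀ = 1.3267 rad.
Bracket: h₀ sin ϕ sin δ + cos ϕ cos δ sin h₀ = 1.3267×0.71934×-0.22731 + 0.69466×0.97382×0.97035 = -0.216933 + 0.656416 = 0.439483.
Q̄ = (S_0/π) × [bracket] = (207/π) × 0.439483 = 28.958 W/m².
— Configuration B (ϕ=-47.1°):
cos h₀ = −tan(-47.1°) tan(-13.139°) = -0.2512, h₀ = 1.8247 rad.
Bracket: h₀ sin ϕ sin δ + cos ϕ cos δ sin h₀ = 1.8247×-0.73254×-0.22731 + 0.68072×0.97382×0.96794 = 0.303837 + 0.641646 = 0.945483.
Q̄ = (S_0/π) × [bracket] = (207/π) × 0.945483 = 62.298 W/m².
Ratio Q̄_A / Q̄_B = 28.958 / 62.298 = 0.4648.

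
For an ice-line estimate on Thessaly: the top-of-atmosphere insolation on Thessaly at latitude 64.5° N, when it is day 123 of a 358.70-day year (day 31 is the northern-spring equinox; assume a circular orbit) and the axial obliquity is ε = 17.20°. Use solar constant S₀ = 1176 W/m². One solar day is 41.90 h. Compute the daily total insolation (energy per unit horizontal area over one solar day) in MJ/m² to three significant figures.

Solar longitude: λ_s = 360° × (123 − 31)/358.70 = 92.333°.
sin δ = sin 17.20° × sin 92.333° = 0.29546, so δ = +17.185°.
cos H₀ = −tan(+64.5°) tan(+17.185°) = -0.6484, H₀ = 2.2763 rad.
Bracket: H₀ sin φ sin δ + cos φ cos δ sin H₀ = 2.2763×0.90259×0.29546 + 0.43051×0.95535×0.76130 = 0.607042 + 0.313113 = 0.920155.
Q̄ = (S₀/π) × [bracket] = (1176/π) × 0.920155 = 344.44 W/m².
Daily total = Q̄ × 41.90 h × 3600 s/h = 344.44 × 41.90 × 3600 / 10⁶ = 51.96 MJ/m².

52.0 MJ/m²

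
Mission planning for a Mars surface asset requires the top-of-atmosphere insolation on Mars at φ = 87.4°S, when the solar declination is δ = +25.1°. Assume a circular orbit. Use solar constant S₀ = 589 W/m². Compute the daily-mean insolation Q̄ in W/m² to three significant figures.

Q̄ ≈ 0.00 W/m²

cos H₀ = −tan(-87.4°) tan(+25.100°) = 10.3157 ≥ 1 ⇒ polar night, H₀ = 0 and Q̄ = 0.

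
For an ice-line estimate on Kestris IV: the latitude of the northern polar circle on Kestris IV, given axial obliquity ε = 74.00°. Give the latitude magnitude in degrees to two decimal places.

16.00°

The polar circle is the lowest latitude that experiences at least one full rotation of continuous daylight at the northern-summer solstice; it lies at |φ| = 90° − ε = 90° − 74.00° = 16.00°.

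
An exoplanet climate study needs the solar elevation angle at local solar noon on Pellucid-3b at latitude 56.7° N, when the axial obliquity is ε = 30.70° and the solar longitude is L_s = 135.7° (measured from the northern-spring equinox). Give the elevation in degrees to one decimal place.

Solar declination: sin δ = sin ε · sin L_s = sin 30.70° × sin 135.7° = 0.35657, so δ = +20.890°.
At local noon the hour angle is zero, so the zenith angle equals |ϕ − δ| = |+56.7° − (+20.890°)| = 35.810°.
Elevation = 90° − 35.810° = 54.2°.

54.2°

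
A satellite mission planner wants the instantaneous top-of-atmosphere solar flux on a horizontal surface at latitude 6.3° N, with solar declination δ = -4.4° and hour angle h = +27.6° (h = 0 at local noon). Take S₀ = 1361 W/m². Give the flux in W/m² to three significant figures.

cos θ_z = sin φ sin δ + cos φ cos δ cos h = -0.008419 + 0.878256 = 0.869837.
Flux = S₀ · cos θ_z = 1361 × 0.869837 = 1184 W/m².

1.18e+03 W/m²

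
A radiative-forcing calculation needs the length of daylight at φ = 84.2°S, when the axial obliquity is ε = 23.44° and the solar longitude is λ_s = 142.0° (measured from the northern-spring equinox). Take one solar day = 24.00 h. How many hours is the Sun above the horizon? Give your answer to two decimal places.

0.00 h

Solar declination: sin δ = sin ε · sin λ_s = sin 23.44° × sin 142.0° = 0.24490, so δ = +14.176°.
cos H₀ = −tan φ · tan δ = 2.4868 ≥ 1, so the Sun never rises (polar night) and H₀ = 0.
Daylight = 2H₀/(2π) × 24.00 h = (0.0000/π) × 24.00 = 0.00 h.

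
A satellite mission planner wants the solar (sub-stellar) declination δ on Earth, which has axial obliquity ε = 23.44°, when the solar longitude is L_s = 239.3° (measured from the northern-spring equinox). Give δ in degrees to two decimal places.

sin δ = sin ε · sin L_s = sin 23.44° × sin 239.3° = -0.342039.
δ = arcsin(-0.342039) = -20.00°.

δ = -20.00°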